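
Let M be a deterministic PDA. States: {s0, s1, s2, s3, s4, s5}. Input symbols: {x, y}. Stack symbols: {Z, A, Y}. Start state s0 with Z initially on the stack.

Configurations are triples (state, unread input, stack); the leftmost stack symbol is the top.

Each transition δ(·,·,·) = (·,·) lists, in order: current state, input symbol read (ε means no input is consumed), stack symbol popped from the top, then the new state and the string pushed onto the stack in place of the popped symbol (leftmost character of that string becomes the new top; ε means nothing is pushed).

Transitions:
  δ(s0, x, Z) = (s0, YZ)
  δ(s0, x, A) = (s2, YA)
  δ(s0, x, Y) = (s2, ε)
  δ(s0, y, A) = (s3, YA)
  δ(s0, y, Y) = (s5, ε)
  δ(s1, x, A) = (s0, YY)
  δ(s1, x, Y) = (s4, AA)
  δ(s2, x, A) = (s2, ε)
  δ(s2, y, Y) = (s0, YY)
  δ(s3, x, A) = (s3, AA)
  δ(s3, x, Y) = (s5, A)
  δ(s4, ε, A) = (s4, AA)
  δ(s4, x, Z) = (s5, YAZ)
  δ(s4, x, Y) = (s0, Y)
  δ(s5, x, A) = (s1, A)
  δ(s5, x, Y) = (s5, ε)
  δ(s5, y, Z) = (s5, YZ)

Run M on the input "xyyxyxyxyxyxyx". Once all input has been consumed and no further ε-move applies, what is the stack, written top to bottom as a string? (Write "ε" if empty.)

(s0, xyyxyxyxyxyxyx, Z) ⊢ (s0, yyxyxyxyxyxyx, YZ) ⊢ (s5, yxyxyxyxyxyx, Z) ⊢ (s5, xyxyxyxyxyx, YZ) ⊢ (s5, yxyxyxyxyx, Z) ⊢ (s5, xyxyxyxyx, YZ) ⊢ (s5, yxyxyxyx, Z) ⊢ (s5, xyxyxyx, YZ) ⊢ (s5, yxyxyx, Z) ⊢ (s5, xyxyx, YZ) ⊢ (s5, yxyx, Z) ⊢ (s5, xyx, YZ) ⊢ (s5, yx, Z) ⊢ (s5, x, YZ) ⊢ (s5, ε, Z)
All input consumed in state s5 with stack Z.

Z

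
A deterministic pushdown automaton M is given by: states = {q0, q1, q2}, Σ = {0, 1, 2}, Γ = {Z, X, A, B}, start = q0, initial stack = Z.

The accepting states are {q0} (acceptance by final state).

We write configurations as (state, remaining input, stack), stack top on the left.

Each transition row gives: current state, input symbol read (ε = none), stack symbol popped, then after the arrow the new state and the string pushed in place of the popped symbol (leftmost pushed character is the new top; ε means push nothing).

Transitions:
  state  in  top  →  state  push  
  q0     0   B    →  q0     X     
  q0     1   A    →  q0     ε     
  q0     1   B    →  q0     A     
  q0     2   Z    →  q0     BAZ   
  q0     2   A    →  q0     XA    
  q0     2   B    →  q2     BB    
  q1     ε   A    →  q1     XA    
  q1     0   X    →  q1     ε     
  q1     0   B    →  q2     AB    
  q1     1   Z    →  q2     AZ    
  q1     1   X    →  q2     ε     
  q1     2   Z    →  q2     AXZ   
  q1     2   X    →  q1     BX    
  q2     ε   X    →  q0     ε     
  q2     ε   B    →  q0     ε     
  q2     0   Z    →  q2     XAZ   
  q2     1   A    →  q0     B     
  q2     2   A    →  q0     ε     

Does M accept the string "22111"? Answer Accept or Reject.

Accept

(q0, 22111, Z)
  read 2, top Z: go to q0, push BAZ → (q0, 2111, BAZ)
  read 2, top B: go to q2, push BB → (q2, 111, BBAZ)
  ε-move, top B: go to q0, push ε → (q0, 111, BAZ)
  read 1, top B: go to q0, push A → (q0, 11, AAZ)
  read 1, top A: go to q0, push ε → (q0, 1, AZ)
  read 1, top A: go to q0, push ε → (q0, ε, Z)
All input consumed; state q0 ∈ F.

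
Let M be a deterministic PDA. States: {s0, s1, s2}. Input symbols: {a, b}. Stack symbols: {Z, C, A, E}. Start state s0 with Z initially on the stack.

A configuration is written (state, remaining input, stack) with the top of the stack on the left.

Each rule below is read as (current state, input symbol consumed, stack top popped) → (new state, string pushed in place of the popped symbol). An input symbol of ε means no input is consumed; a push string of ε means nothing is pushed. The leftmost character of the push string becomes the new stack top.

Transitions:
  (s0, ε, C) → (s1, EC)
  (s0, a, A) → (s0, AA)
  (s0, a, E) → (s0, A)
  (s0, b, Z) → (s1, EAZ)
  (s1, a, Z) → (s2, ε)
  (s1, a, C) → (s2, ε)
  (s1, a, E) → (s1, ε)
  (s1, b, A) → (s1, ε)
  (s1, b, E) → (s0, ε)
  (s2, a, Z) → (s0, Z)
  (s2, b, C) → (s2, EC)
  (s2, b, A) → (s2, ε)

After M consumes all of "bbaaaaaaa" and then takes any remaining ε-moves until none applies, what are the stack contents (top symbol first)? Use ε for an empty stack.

(s0, bbaaaaaaa, Z)
  read b, top Z: go to s1, push EAZ → (s1, baaaaaaa, EAZ)
  read b, top E: go to s0, push ε → (s0, aaaaaaa, AZ)
  read a, top A: go to s0, push AA → (s0, aaaaaa, AAZ)
  read a, top A: go to s0, push AA → (s0, aaaaa, AAAZ)
  read a, top A: go to s0, push AA → (s0, aaaa, AAAAZ)
  read a, top A: go to s0, push AA → (s0, aaa, AAAAAZ)
  read a, top A: go to s0, push AA → (s0, aa, AAAAAAZ)
  read a, top A: go to s0, push AA → (s0, a, AAAAAAAZ)
  read a, top A: go to s0, push AA → (s0, ε, AAAAAAAAZ)
All input consumed in state s0 with stack AAAAAAAAZ.

AAAAAAAAZ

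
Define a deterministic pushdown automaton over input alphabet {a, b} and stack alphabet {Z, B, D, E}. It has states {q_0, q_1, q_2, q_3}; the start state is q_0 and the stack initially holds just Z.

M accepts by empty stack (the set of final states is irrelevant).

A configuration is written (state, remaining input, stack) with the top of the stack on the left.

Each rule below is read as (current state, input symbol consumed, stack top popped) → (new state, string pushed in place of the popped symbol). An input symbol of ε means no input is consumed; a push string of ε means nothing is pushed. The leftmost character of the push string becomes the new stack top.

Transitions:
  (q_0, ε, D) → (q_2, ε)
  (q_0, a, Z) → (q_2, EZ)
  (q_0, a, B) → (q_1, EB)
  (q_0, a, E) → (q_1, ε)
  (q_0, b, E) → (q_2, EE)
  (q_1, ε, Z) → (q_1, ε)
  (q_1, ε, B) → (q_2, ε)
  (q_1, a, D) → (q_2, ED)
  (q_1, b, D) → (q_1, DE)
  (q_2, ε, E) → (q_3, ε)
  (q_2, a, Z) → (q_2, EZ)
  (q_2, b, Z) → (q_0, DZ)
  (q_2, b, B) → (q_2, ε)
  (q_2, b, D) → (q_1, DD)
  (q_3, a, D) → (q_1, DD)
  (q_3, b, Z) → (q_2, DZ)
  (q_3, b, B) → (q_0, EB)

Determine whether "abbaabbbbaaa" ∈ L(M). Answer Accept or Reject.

Reject

(q_0, abbaabbbbaaa, Z) ⊢ (q_2, bbaabbbbaaa, EZ) ⊢ (q_3, bbaabbbbaaa, Z) ⊢ (q_2, baabbbbaaa, DZ) ⊢ (q_1, aabbbbaaa, DDZ) ⊢ (q_2, abbbbaaa, EDDZ) ⊢ (q_3, abbbbaaa, DDZ) ⊢ (q_1, bbbbaaa, DDDZ) ⊢ (q_1, bbbaaa, DEDDZ) ⊢ (q_1, bbaaa, DEEDDZ) ⊢ (q_1, baaa, DEEEDDZ) ⊢ (q_1, aaa, DEEEEDDZ) ⊢ (q_2, aa, EDEEEEDDZ) ⊢ (q_3, aa, DEEEEDDZ) ⊢ (q_1, a, DDEEEEDDZ) ⊢ (q_2, ε, EDDEEEEDDZ) ⊢ (q_3, ε, DDEEEEDDZ)
All input consumed; stack is DDEEEEDDZ, not empty, and no further ε-move applies.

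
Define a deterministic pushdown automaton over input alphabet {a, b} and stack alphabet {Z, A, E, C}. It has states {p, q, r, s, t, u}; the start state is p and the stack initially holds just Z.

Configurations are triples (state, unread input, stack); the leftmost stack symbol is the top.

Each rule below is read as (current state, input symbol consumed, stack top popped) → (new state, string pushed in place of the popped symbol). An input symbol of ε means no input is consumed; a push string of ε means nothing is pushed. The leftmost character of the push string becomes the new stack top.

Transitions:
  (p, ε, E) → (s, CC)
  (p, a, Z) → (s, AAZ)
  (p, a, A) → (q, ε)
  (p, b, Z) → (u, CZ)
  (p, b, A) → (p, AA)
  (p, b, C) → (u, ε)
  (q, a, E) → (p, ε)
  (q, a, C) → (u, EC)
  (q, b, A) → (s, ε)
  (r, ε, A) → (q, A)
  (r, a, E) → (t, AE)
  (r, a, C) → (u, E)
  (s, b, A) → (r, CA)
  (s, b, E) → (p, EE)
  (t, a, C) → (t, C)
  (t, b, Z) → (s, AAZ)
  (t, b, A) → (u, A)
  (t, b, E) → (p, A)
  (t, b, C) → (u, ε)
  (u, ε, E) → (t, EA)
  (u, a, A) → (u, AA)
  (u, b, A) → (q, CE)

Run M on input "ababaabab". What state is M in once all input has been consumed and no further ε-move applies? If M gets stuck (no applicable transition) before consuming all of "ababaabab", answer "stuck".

(p, ababaabab, Z)
  read a, top Z: go to s, push AAZ → (s, babaabab, AAZ)
  read b, top A: go to r, push CA → (r, abaabab, CAAZ)
  read a, top C: go to u, push E → (u, baabab, EAAZ)
  ε-move, top E: go to t, push EA → (t, baabab, EAAAZ)
  read b, top E: go to p, push A → (p, aabab, AAAAZ)
  read a, top A: go to q, push ε → (q, abab, AAAZ)
No transition for (q, a, top A); M blocks with input abab remaining.

stuck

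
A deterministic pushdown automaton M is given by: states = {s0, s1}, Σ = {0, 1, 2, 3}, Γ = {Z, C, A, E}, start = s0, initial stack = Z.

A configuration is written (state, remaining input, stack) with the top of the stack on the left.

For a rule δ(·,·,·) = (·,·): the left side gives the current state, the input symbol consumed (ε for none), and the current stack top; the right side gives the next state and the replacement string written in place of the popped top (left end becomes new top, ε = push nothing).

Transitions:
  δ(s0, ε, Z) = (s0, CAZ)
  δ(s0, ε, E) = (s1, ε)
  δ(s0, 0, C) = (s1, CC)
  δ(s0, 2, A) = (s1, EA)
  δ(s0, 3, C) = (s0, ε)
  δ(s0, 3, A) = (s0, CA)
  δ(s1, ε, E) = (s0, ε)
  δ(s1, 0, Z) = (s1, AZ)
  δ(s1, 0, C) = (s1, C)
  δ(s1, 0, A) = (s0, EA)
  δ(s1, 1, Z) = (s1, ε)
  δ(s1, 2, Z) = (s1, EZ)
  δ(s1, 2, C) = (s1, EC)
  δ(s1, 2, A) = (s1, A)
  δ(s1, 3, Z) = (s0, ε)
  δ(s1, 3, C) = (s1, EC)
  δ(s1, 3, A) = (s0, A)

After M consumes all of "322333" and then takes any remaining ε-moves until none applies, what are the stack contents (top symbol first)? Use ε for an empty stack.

CAZ

(s0, 322333, Z) ⊢ (s0, 322333, CAZ) ⊢ (s0, 22333, AZ) ⊢ (s1, 2333, EAZ) ⊢ (s0, 2333, AZ) ⊢ (s1, 333, EAZ) ⊢ (s0, 333, AZ) ⊢ (s0, 33, CAZ) ⊢ (s0, 3, AZ) ⊢ (s0, ε, CAZ)
All input consumed in state s0 with stack CAZ.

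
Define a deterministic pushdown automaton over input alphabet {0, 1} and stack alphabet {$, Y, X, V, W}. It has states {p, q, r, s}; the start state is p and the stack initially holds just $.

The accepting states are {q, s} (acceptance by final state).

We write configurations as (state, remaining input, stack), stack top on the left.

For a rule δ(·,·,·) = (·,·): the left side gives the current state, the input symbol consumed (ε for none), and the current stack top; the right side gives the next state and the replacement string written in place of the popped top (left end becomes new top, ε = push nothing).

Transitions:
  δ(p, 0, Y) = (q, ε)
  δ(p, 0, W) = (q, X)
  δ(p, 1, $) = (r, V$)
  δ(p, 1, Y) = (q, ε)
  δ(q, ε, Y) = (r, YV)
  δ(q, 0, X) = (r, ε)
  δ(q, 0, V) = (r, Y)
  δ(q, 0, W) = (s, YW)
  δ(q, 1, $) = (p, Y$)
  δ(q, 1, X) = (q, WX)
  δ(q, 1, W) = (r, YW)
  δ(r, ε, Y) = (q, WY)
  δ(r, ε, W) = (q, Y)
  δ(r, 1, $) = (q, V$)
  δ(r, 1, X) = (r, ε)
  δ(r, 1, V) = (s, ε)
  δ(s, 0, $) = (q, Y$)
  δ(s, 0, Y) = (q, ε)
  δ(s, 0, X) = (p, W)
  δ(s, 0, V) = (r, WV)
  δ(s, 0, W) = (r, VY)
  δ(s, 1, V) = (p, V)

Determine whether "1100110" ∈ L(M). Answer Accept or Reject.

Reject

(p, 1100110, $)
  read 1, top $: go to r, push V$ → (r, 100110, V$)
  read 1, top V: go to s, push ε → (s, 00110, $)
  read 0, top $: go to q, push Y$ → (q, 0110, Y$)
  ε-move, top Y: go to r, push YV → (r, 0110, YV$)
  ε-move, top Y: go to q, push WY → (q, 0110, WYV$)
  read 0, top W: go to s, push YW → (s, 110, YWYV$)
No transition applies at (s, 110, YWYV$); input not fully consumed.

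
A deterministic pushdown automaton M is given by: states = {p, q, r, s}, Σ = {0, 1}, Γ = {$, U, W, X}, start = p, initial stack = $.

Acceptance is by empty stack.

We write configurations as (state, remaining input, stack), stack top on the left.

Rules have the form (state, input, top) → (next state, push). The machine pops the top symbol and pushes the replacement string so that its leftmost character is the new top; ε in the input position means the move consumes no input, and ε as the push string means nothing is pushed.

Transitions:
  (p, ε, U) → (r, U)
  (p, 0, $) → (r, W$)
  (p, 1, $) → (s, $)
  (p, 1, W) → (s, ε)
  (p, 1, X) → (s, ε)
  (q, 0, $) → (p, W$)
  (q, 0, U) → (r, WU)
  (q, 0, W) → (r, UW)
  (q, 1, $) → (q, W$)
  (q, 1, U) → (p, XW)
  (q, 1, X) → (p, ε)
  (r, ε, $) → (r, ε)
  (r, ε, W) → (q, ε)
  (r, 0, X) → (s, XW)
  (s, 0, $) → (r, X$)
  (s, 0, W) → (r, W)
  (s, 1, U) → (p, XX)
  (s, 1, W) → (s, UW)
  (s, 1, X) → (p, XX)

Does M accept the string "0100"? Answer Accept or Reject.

Reject

(p, 0100, $) ⊢ (r, 100, W$) ⊢ (q, 100, $) ⊢ (q, 00, W$) ⊢ (r, 0, UW$)
No transition applies at (r, 0, UW$); input not fully consumed.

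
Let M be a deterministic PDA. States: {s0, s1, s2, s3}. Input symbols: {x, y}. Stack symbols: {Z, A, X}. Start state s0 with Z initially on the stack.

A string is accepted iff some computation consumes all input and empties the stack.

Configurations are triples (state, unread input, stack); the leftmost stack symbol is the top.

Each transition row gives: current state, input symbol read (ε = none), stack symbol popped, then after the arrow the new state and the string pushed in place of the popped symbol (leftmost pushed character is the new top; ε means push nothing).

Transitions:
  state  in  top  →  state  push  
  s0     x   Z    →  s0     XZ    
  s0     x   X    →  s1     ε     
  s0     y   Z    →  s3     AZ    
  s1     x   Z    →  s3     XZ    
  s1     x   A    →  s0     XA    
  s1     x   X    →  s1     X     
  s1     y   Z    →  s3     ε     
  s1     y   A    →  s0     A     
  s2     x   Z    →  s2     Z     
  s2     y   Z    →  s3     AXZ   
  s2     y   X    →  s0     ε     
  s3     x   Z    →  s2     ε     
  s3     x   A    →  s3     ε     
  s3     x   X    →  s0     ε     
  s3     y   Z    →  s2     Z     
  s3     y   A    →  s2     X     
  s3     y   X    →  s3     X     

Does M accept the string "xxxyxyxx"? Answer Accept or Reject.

Accept

(s0, xxxyxyxx, Z) ⊢ (s0, xxyxyxx, XZ) ⊢ (s1, xyxyxx, Z) ⊢ (s3, yxyxx, XZ) ⊢ (s3, xyxx, XZ) ⊢ (s0, yxx, Z) ⊢ (s3, xx, AZ) ⊢ (s3, x, Z) ⊢ (s2, ε, ε)
All input consumed and the stack is empty.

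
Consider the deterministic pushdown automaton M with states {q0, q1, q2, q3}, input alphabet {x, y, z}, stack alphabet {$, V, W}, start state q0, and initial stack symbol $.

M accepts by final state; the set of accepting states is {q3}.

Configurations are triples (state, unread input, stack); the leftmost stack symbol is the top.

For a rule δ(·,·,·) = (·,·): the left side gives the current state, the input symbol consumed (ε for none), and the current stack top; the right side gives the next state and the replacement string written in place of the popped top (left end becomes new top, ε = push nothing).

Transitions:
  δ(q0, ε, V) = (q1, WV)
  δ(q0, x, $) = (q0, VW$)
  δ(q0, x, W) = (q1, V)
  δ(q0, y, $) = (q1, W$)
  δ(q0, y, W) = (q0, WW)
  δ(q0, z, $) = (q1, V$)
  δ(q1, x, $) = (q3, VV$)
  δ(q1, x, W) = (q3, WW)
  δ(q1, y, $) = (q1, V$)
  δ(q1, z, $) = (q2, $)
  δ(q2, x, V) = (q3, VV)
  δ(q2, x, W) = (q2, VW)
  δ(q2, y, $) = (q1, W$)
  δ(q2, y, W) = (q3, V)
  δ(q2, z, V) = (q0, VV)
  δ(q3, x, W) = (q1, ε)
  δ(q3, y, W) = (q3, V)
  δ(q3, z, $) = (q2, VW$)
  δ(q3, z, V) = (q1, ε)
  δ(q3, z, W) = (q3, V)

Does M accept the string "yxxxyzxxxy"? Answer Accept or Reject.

(q0, yxxxyzxxxy, $)
  read y, top $: go to q1, push W$ → (q1, xxxyzxxxy, W$)
  read x, top W: go to q3, push WW → (q3, xxyzxxxy, WW$)
  read x, top W: go to q1, push ε → (q1, xyzxxxy, W$)
  read x, top W: go to q3, push WW → (q3, yzxxxy, WW$)
  read y, top W: go to q3, push V → (q3, zxxxy, VW$)
  read z, top V: go to q1, push ε → (q1, xxxy, W$)
  read x, top W: go to q3, push WW → (q3, xxy, WW$)
  read x, top W: go to q1, push ε → (q1, xy, W$)
  read x, top W: go to q3, push WW → (q3, y, WW$)
  read y, top W: go to q3, push V → (q3, ε, VW$)
All input consumed; state q3 ∈ F.

Accept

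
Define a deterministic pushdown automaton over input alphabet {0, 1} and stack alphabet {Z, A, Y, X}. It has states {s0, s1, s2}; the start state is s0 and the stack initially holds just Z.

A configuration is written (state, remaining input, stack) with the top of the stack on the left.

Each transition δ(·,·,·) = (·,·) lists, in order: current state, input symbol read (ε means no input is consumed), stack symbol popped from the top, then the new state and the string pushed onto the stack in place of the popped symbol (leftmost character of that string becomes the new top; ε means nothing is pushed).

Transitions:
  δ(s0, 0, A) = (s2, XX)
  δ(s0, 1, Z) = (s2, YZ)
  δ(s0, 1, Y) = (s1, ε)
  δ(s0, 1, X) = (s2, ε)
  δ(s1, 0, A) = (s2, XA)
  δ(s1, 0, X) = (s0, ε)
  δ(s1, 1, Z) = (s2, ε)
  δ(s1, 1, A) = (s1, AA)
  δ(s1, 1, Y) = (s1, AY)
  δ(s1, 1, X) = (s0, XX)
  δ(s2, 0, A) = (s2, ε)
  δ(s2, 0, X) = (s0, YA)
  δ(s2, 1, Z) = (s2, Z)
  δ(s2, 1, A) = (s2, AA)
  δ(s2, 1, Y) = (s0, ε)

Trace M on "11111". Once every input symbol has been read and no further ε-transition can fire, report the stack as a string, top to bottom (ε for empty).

YZ

(s0, 11111, Z)
  read 1, top Z: go to s2, push YZ → (s2, 1111, YZ)
  read 1, top Y: go to s0, push ε → (s0, 111, Z)
  read 1, top Z: go to s2, push YZ → (s2, 11, YZ)
  read 1, top Y: go to s0, push ε → (s0, 1, Z)
  read 1, top Z: go to s2, push YZ → (s2, ε, YZ)
All input consumed in state s2 with stack YZ.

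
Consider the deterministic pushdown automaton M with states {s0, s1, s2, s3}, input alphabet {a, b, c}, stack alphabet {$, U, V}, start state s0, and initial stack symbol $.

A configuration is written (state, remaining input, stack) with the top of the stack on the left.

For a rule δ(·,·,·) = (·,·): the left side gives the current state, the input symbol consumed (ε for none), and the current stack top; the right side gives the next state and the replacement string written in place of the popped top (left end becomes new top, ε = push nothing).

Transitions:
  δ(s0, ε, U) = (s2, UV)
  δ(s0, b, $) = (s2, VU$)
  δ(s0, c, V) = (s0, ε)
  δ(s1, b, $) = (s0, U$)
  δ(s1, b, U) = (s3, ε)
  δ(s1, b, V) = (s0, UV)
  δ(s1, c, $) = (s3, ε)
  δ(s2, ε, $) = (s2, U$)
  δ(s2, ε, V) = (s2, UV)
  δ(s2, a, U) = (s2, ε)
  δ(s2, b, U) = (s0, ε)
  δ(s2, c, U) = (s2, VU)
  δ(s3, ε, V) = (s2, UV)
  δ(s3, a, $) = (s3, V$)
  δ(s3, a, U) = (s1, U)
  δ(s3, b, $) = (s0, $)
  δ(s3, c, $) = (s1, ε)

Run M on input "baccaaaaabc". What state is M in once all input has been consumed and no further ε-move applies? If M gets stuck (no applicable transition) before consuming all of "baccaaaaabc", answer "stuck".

s2

(s0, baccaaaaabc, $) ⊢ (s2, accaaaaabc, VU$) ⊢ (s2, accaaaaabc, UVU$) ⊢ (s2, ccaaaaabc, VU$) ⊢ (s2, ccaaaaabc, UVU$) ⊢ (s2, caaaaabc, VUVU$) ⊢ (s2, caaaaabc, UVUVU$) ⊢ (s2, aaaaabc, VUVUVU$) ⊢ (s2, aaaaabc, UVUVUVU$) ⊢ (s2, aaaabc, VUVUVU$) ⊢ (s2, aaaabc, UVUVUVU$) ⊢ (s2, aaabc, VUVUVU$) ⊢ (s2, aaabc, UVUVUVU$) ⊢ (s2, aabc, VUVUVU$) ⊢ (s2, aabc, UVUVUVU$) ⊢ (s2, abc, VUVUVU$) ⊢ (s2, abc, UVUVUVU$) ⊢ (s2, bc, VUVUVU$) ⊢ (s2, bc, UVUVUVU$) ⊢ (s0, c, VUVUVU$) ⊢ (s0, ε, UVUVU$) ⊢ (s2, ε, UVVUVU$)
All input consumed; M is in state s2.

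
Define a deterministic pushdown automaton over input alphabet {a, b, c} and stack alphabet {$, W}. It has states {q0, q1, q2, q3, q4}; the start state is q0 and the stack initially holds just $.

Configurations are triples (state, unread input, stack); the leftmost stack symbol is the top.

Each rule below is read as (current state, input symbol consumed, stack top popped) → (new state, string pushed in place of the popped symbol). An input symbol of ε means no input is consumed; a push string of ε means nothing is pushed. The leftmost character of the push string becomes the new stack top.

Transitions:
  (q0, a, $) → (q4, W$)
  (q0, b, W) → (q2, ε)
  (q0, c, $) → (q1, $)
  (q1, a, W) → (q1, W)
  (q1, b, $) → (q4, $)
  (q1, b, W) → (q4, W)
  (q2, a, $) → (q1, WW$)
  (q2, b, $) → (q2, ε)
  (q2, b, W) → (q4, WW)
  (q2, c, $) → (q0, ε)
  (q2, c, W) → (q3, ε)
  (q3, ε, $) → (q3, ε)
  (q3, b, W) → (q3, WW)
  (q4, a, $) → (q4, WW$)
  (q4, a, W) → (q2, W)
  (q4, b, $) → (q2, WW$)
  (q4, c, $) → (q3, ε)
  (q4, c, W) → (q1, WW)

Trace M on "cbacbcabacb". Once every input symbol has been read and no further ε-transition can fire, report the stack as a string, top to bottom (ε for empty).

(q0, cbacbcabacb, $)
  read c, top $: go to q1, push $ → (q1, bacbcabacb, $)
  read b, top $: go to q4, push $ → (q4, acbcabacb, $)
  read a, top $: go to q4, push WW$ → (q4, cbcabacb, WW$)
  read c, top W: go to q1, push WW → (q1, bcabacb, WWW$)
  read b, top W: go to q4, push W → (q4, cabacb, WWW$)
  read c, top W: go to q1, push WW → (q1, abacb, WWWW$)
  read a, top W: go to q1, push W → (q1, bacb, WWWW$)
  read b, top W: go to q4, push W → (q4, acb, WWWW$)
  read a, top W: go to q2, push W → (q2, cb, WWWW$)
  read c, top W: go to q3, push ε → (q3, b, WWW$)
  read b, top W: go to q3, push WW → (q3, ε, WWWW$)
All input consumed in state q3 with stack WWWW$.

WWWW$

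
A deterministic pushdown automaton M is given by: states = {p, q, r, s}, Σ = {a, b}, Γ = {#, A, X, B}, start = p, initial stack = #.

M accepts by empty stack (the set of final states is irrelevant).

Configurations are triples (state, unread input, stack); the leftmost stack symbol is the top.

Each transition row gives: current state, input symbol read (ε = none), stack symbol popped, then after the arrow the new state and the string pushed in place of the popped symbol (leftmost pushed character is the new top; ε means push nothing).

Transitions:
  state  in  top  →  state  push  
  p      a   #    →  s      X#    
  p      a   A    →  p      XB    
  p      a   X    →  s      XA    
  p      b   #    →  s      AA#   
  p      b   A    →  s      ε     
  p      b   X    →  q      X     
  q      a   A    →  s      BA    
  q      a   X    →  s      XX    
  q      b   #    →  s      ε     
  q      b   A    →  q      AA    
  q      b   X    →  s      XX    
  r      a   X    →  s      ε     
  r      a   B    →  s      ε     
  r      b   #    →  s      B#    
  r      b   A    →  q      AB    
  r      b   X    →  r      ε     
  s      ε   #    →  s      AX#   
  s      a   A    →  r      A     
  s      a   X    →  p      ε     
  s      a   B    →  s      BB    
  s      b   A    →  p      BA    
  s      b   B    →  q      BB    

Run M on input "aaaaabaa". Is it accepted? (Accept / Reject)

(p, aaaaabaa, #) ⊢ (s, aaaabaa, X#) ⊢ (p, aaabaa, #) ⊢ (s, aabaa, X#) ⊢ (p, abaa, #) ⊢ (s, baa, X#)
No transition applies at (s, baa, X#); input not fully consumed.

Reject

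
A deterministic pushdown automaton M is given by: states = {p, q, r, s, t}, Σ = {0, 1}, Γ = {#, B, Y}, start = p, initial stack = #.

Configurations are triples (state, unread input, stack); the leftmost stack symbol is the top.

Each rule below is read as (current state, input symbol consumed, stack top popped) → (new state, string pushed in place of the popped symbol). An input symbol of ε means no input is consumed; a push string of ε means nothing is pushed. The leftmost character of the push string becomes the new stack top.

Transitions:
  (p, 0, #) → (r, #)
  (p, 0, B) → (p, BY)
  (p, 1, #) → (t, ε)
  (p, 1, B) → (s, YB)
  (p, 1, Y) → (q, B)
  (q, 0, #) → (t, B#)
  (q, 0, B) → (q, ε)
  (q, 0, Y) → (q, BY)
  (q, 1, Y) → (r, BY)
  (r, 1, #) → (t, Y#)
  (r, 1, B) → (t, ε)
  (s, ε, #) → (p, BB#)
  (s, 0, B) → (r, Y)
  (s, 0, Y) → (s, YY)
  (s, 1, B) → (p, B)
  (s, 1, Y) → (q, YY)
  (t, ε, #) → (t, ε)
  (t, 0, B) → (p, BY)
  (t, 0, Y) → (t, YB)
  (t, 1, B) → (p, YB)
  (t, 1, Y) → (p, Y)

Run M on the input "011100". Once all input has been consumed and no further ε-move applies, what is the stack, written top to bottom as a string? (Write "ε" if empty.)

B#

(p, 011100, #)
  read 0, top #: go to r, push # → (r, 11100, #)
  read 1, top #: go to t, push Y# → (t, 1100, Y#)
  read 1, top Y: go to p, push Y → (p, 100, Y#)
  read 1, top Y: go to q, push B → (q, 00, B#)
  read 0, top B: go to q, push ε → (q, 0, #)
  read 0, top #: go to t, push B# → (t, ε, B#)
All input consumed in state t with stack B#.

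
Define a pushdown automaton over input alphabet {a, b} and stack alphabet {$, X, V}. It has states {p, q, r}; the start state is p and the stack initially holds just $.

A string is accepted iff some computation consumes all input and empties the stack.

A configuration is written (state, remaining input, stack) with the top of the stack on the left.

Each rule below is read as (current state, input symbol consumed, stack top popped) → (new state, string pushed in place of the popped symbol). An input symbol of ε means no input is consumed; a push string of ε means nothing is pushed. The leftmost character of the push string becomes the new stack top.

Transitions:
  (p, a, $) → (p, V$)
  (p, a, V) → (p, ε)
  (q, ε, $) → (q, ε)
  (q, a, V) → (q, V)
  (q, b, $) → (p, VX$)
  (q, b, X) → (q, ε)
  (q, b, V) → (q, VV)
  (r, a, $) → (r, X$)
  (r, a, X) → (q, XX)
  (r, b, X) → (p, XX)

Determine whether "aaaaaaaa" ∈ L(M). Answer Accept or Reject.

Reject

No computation consumes all input and empties the stack.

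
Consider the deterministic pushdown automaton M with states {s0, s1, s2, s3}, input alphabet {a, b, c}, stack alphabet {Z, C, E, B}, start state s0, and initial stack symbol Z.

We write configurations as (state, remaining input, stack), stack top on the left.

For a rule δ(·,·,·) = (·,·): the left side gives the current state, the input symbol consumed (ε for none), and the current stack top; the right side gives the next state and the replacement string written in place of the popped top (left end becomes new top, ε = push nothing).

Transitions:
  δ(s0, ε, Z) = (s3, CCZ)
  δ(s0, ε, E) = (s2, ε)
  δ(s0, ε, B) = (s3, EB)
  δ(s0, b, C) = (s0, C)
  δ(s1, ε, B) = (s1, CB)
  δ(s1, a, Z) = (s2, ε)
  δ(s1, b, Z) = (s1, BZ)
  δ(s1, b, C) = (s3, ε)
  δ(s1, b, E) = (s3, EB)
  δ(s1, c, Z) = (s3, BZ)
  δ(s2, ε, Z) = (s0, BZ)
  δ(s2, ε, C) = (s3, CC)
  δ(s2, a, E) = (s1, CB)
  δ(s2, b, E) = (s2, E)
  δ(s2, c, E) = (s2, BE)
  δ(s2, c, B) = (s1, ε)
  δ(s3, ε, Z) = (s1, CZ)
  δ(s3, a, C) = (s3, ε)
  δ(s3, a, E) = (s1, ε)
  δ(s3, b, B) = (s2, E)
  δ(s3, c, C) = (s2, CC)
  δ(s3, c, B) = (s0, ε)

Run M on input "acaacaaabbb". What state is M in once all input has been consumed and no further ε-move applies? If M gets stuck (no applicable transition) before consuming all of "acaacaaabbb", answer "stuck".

s1

(s0, acaacaaabbb, Z)
  ε-move, top Z: go to s3, push CCZ → (s3, acaacaaabbb, CCZ)
  read a, top C: go to s3, push ε → (s3, caacaaabbb, CZ)
  read c, top C: go to s2, push CC → (s2, aacaaabbb, CCZ)
  ε-move, top C: go to s3, push CC → (s3, aacaaabbb, CCCZ)
  read a, top C: go to s3, push ε → (s3, acaaabbb, CCZ)
  read a, top C: go to s3, push ε → (s3, caaabbb, CZ)
  read c, top C: go to s2, push CC → (s2, aaabbb, CCZ)
  ε-move, top C: go to s3, push CC → (s3, aaabbb, CCCZ)
  read a, top C: go to s3, push ε → (s3, aabbb, CCZ)
  read a, top C: go to s3, push ε → (s3, abbb, CZ)
  read a, top C: go to s3, push ε → (s3, bbb, Z)
  ε-move, top Z: go to s1, push CZ → (s1, bbb, CZ)
  read b, top C: go to s3, push ε → (s3, bb, Z)
  ε-move, top Z: go to s1, push CZ → (s1, bb, CZ)
  read b, top C: go to s3, push ε → (s3, b, Z)
  ε-move, top Z: go to s1, push CZ → (s1, b, CZ)
  read b, top C: go to s3, push ε → (s3, ε, Z)
  ε-move, top Z: go to s1, push CZ → (s1, ε, CZ)
All input consumed; M is in state s1.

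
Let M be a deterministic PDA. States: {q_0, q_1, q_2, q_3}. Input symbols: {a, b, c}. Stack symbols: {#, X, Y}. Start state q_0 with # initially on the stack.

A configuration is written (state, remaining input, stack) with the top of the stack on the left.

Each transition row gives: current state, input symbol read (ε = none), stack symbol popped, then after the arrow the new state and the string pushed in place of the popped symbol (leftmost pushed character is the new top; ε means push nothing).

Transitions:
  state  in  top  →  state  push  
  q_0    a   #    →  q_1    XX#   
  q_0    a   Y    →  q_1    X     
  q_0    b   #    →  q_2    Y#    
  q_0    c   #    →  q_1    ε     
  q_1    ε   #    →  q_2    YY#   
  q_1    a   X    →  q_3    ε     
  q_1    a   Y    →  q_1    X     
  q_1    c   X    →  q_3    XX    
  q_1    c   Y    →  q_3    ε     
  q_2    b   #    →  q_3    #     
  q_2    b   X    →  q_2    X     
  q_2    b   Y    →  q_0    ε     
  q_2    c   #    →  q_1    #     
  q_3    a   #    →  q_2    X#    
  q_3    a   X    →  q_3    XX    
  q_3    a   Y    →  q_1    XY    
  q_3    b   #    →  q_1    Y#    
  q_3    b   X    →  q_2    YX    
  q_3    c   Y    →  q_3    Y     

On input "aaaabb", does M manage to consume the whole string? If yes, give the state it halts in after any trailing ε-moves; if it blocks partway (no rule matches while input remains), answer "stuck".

q_0

(q_0, aaaabb, #)
  read a, top #: go to q_1, push XX# → (q_1, aaabb, XX#)
  read a, top X: go to q_3, push ε → (q_3, aabb, X#)
  read a, top X: go to q_3, push XX → (q_3, abb, XX#)
  read a, top X: go to q_3, push XX → (q_3, bb, XXX#)
  read b, top X: go to q_2, push YX → (q_2, b, YXXX#)
  read b, top Y: go to q_0, push ε → (q_0, ε, XXX#)
All input consumed; M is in state q_0.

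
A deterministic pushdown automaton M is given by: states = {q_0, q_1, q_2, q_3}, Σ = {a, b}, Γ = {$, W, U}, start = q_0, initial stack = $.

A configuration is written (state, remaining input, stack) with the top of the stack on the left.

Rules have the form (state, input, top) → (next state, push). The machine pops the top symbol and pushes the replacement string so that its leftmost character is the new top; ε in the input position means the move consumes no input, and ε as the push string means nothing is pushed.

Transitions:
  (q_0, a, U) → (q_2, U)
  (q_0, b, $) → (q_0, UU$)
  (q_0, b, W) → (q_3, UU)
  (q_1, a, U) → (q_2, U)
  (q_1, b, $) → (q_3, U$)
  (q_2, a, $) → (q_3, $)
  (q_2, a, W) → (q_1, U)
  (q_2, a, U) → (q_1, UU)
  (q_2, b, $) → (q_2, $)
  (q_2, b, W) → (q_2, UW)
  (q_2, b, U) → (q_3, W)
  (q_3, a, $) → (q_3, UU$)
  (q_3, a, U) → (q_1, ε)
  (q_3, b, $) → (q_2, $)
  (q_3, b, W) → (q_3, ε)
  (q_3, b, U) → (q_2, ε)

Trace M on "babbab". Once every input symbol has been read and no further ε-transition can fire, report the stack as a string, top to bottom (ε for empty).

U$

(q_0, babbab, $)
  read b, top $: go to q_0, push UU$ → (q_0, abbab, UU$)
  read a, top U: go to q_2, push U → (q_2, bbab, UU$)
  read b, top U: go to q_3, push W → (q_3, bab, WU$)
  read b, top W: go to q_3, push ε → (q_3, ab, U$)
  read a, top U: go to q_1, push ε → (q_1, b, $)
  read b, top $: go to q_3, push U$ → (q_3, ε, U$)
All input consumed in state q_3 with stack U$.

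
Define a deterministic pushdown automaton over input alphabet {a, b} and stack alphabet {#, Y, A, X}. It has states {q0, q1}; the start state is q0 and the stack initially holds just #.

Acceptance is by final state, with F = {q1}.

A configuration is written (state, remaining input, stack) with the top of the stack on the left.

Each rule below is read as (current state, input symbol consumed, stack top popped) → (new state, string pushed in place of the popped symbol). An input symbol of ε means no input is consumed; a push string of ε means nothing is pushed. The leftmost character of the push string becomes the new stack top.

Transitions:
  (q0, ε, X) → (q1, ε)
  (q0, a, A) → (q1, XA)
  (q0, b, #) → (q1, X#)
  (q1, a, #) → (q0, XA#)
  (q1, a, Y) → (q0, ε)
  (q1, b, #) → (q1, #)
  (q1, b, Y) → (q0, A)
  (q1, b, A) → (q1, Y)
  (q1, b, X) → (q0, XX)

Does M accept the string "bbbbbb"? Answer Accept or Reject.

(q0, bbbbbb, #) ⊢ (q1, bbbbb, X#) ⊢ (q0, bbbb, XX#) ⊢ (q1, bbbb, X#) ⊢ (q0, bbb, XX#) ⊢ (q1, bbb, X#) ⊢ (q0, bb, XX#) ⊢ (q1, bb, X#) ⊢ (q0, b, XX#) ⊢ (q1, b, X#) ⊢ (q0, ε, XX#) ⊢ (q1, ε, X#)
All input consumed; state q1 ∈ F.

Accept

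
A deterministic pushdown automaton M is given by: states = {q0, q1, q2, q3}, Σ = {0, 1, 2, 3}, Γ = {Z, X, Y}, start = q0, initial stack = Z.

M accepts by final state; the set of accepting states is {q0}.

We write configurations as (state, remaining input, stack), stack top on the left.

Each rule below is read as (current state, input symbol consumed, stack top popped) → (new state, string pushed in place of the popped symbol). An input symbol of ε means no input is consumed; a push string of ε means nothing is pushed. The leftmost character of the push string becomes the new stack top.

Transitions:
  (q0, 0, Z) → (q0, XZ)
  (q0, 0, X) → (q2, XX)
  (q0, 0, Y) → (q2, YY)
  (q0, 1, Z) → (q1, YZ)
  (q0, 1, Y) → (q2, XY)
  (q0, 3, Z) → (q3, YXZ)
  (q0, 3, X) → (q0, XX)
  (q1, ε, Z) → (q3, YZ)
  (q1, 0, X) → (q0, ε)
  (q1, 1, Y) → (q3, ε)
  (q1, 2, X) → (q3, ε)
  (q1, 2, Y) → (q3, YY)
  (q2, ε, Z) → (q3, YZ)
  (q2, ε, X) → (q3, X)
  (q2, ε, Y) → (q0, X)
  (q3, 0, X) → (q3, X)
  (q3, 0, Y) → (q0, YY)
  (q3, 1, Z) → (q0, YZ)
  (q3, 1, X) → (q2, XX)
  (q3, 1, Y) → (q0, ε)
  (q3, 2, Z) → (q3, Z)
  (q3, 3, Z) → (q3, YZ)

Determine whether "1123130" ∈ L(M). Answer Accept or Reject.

(q0, 1123130, Z)
  read 1, top Z: go to q1, push YZ → (q1, 123130, YZ)
  read 1, top Y: go to q3, push ε → (q3, 23130, Z)
  read 2, top Z: go to q3, push Z → (q3, 3130, Z)
  read 3, top Z: go to q3, push YZ → (q3, 130, YZ)
  read 1, top Y: go to q0, push ε → (q0, 30, Z)
  read 3, top Z: go to q3, push YXZ → (q3, 0, YXZ)
  read 0, top Y: go to q0, push YY → (q0, ε, YYXZ)
All input consumed; state q0 ∈ F.

Accept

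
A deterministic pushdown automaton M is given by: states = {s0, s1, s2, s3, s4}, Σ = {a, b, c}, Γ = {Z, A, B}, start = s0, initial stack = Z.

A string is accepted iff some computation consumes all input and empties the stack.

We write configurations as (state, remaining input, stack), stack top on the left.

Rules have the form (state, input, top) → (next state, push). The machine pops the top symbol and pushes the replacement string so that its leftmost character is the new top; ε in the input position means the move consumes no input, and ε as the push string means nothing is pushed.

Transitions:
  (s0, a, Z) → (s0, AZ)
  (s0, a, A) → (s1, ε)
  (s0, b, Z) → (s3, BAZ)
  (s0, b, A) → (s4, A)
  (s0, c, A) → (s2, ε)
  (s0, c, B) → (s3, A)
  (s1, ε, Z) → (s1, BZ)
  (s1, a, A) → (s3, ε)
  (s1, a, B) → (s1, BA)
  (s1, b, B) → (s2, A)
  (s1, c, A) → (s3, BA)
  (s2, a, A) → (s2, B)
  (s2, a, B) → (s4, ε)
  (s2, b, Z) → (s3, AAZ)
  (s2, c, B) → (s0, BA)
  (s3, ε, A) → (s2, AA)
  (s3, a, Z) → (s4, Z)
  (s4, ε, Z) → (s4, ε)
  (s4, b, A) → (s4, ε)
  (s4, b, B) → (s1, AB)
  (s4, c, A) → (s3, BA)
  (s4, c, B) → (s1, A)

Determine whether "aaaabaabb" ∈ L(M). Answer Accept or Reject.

Accept

(s0, aaaabaabb, Z)
  read a, top Z: go to s0, push AZ → (s0, aaabaabb, AZ)
  read a, top A: go to s1, push ε → (s1, aabaabb, Z)
  ε-move, top Z: go to s1, push BZ → (s1, aabaabb, BZ)
  read a, top B: go to s1, push BA → (s1, abaabb, BAZ)
  read a, top B: go to s1, push BA → (s1, baabb, BAAZ)
  read b, top B: go to s2, push A → (s2, aabb, AAAZ)
  read a, top A: go to s2, push B → (s2, abb, BAAZ)
  read a, top B: go to s4, push ε → (s4, bb, AAZ)
  read b, top A: go to s4, push ε → (s4, b, AZ)
  read b, top A: go to s4, push ε → (s4, ε, Z)
  ε-move, top Z: go to s4, push ε → (s4, ε, ε)
All input consumed and the stack is empty.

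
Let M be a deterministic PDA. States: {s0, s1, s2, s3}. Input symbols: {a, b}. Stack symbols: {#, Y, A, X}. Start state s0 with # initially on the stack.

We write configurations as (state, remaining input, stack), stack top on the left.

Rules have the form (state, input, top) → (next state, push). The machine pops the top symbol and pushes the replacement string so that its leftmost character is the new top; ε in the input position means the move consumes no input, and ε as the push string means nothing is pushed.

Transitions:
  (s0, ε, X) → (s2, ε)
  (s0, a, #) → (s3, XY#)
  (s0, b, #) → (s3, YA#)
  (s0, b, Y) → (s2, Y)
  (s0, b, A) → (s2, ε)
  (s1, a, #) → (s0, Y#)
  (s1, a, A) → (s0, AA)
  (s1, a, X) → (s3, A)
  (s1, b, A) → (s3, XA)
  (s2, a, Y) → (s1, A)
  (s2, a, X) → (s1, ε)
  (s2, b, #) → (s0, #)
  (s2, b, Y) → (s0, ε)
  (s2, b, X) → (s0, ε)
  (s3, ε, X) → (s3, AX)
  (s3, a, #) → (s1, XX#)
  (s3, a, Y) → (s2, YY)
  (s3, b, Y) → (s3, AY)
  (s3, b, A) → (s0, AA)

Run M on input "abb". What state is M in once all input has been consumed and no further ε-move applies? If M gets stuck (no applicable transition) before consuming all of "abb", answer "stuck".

s2

(s0, abb, #)
  read a, top #: go to s3, push XY# → (s3, bb, XY#)
  ε-move, top X: go to s3, push AX → (s3, bb, AXY#)
  read b, top A: go to s0, push AA → (s0, b, AAXY#)
  read b, top A: go to s2, push ε → (s2, ε, AXY#)
All input consumed; M is in state s2.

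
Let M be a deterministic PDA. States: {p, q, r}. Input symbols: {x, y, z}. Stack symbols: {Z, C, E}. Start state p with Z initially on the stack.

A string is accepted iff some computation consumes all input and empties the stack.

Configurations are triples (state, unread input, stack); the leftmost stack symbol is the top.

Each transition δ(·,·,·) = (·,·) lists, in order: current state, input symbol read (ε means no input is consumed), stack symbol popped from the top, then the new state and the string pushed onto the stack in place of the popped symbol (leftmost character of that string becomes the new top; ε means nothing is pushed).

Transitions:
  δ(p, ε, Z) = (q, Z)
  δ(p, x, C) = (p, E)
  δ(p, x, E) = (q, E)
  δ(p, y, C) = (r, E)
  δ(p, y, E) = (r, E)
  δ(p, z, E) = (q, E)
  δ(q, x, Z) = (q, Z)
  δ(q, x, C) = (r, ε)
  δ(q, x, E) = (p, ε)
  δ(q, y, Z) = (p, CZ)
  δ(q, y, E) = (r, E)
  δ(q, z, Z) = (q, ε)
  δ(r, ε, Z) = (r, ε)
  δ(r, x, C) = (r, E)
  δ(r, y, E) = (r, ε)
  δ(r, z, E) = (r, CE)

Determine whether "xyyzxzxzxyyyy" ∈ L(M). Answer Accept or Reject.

Accept

(p, xyyzxzxzxyyyy, Z)
  ε-move, top Z: go to q, push Z → (q, xyyzxzxzxyyyy, Z)
  read x, top Z: go to q, push Z → (q, yyzxzxzxyyyy, Z)
  read y, top Z: go to p, push CZ → (p, yzxzxzxyyyy, CZ)
  read y, top C: go to r, push E → (r, zxzxzxyyyy, EZ)
  read z, top E: go to r, push CE → (r, xzxzxyyyy, CEZ)
  read x, top C: go to r, push E → (r, zxzxyyyy, EEZ)
  read z, top E: go to r, push CE → (r, xzxyyyy, CEEZ)
  read x, top C: go to r, push E → (r, zxyyyy, EEEZ)
  read z, top E: go to r, push CE → (r, xyyyy, CEEEZ)
  read x, top C: go to r, push E → (r, yyyy, EEEEZ)
  read y, top E: go to r, push ε → (r, yyy, EEEZ)
  read y, top E: go to r, push ε → (r, yy, EEZ)
  read y, top E: go to r, push ε → (r, y, EZ)
  read y, top E: go to r, push ε → (r, ε, Z)
  ε-move, top Z: go to r, push ε → (r, ε, ε)
All input consumed and the stack is empty.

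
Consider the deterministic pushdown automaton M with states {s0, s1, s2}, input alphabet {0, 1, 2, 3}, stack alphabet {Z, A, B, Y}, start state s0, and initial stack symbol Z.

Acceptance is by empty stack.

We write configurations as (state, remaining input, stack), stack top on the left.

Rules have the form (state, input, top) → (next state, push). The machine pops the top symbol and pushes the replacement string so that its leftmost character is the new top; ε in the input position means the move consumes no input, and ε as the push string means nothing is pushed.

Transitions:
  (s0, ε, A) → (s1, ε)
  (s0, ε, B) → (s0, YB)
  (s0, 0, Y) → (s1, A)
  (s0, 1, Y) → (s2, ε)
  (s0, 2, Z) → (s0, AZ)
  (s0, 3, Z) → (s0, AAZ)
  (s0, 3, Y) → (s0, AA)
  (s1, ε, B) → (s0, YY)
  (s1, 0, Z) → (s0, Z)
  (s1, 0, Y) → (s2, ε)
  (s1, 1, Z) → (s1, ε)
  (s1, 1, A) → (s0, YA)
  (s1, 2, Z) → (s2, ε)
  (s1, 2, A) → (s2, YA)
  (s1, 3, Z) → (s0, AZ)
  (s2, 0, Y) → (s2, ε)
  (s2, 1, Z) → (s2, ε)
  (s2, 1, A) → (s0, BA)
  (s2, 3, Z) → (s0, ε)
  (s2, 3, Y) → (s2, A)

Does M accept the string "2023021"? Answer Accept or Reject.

(s0, 2023021, Z)
  read 2, top Z: go to s0, push AZ → (s0, 023021, AZ)
  ε-move, top A: go to s1, push ε → (s1, 023021, Z)
  read 0, top Z: go to s0, push Z → (s0, 23021, Z)
  read 2, top Z: go to s0, push AZ → (s0, 3021, AZ)
  ε-move, top A: go to s1, push ε → (s1, 3021, Z)
  read 3, top Z: go to s0, push AZ → (s0, 021, AZ)
  ε-move, top A: go to s1, push ε → (s1, 021, Z)
  read 0, top Z: go to s0, push Z → (s0, 21, Z)
  read 2, top Z: go to s0, push AZ → (s0, 1, AZ)
  ε-move, top A: go to s1, push ε → (s1, 1, Z)
  read 1, top Z: go to s1, push ε → (s1, ε, ε)
All input consumed and the stack is empty.

Accept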